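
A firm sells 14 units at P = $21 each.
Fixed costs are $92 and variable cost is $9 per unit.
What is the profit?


Total Revenue = P * Q = 21 * 14 = $294
Total Cost = FC + VC*Q = 92 + 9*14 = $218
Profit = TR - TC = 294 - 218 = $76

$76


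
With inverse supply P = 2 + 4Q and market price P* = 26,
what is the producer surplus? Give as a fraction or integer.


Minimum supply price (at Q=0): P_min = 2
Quantity supplied at P* = 26:
Q* = (26 - 2)/4 = 6
PS = (1/2) * Q* * (P* - P_min)
PS = (1/2) * 6 * (26 - 2)
PS = (1/2) * 6 * 24 = 72

72


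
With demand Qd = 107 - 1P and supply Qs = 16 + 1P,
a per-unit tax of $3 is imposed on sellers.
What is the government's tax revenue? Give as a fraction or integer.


With tax on sellers, new supply: Qs' = 16 + 1(P - 3)
= 13 + 1P
New equilibrium quantity:
Q_new = 60
Tax revenue = tax * Q_new = 3 * 60 = 180

180


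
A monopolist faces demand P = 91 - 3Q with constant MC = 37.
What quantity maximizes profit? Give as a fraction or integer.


TR = P*Q = (91 - 3Q)Q = 91Q - 3Q^2
MR = dTR/dQ = 91 - 6Q
Set MR = MC:
91 - 6Q = 37
54 = 6Q
Q* = 54/6 = 9

9


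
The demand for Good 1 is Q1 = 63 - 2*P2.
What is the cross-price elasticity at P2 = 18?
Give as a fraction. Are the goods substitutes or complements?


dQ1/dP2 = -2
At P2 = 18: Q1 = 63 - 2*18 = 27
Exy = (dQ1/dP2)(P2/Q1) = -2 * 18 / 27 = -4/3
Since Exy < 0, the goods are complements.

-4/3 (complements)


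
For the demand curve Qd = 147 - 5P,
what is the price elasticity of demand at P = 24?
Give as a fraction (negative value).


dQ/dP = -5
At P = 24: Q = 147 - 5*24 = 27
E = (dQ/dP)(P/Q) = (-5)(24/27) = -40/9

-40/9


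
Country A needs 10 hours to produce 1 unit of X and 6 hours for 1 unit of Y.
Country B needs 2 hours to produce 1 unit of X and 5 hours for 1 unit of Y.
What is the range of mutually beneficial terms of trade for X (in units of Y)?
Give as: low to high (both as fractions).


Opportunity cost of X for Country A = hours_X / hours_Y = 10/6 = 5/3 units of Y
Opportunity cost of X for Country B = hours_X / hours_Y = 2/5 = 2/5 units of Y
Terms of trade must be between the two opportunity costs.
Range: 2/5 to 5/3

2/5 to 5/3


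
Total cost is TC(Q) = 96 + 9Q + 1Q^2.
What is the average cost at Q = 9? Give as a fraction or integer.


TC(9) = 96 + 9*9 + 1*9^2
TC(9) = 96 + 81 + 81 = 258
AC = TC/Q = 258/9 = 86/3

86/3


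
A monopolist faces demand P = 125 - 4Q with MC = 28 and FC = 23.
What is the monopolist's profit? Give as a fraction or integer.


MR = MC: 125 - 8Q = 28
Q* = 97/8
P* = 125 - 4*97/8 = 153/2
Profit = (P* - MC)*Q* - FC
= (153/2 - 28)*97/8 - 23
= 97/2*97/8 - 23
= 9409/16 - 23 = 9041/16

9041/16


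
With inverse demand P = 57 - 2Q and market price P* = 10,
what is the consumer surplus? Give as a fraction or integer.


Maximum willingness to pay (at Q=0): P_max = 57
Quantity demanded at P* = 10:
Q* = (57 - 10)/2 = 47/2
CS = (1/2) * Q* * (P_max - P*)
CS = (1/2) * 47/2 * (57 - 10)
CS = (1/2) * 47/2 * 47 = 2209/4

2209/4


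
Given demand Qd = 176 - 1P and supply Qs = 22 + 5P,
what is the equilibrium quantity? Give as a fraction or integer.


First find equilibrium price:
176 - 1P = 22 + 5P
P* = 154/6 = 77/3
Then substitute into demand:
Q* = 176 - 1 * 77/3 = 451/3

451/3


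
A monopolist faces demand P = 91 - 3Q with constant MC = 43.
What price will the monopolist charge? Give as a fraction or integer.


MR = 91 - 6Q
Set MR = MC: 91 - 6Q = 43
Q* = 8
Substitute into demand:
P* = 91 - 3*8 = 67

67


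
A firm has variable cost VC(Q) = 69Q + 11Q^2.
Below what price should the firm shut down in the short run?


AVC(Q) = VC(Q)/Q = 69 + 11Q
AVC is increasing in Q, so minimum AVC is at Q -> 0+.
Min AVC = 69
The firm should shut down if P < 69.

69


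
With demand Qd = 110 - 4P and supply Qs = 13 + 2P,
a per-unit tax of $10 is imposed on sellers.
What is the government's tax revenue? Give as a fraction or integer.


With tax on sellers, new supply: Qs' = 13 + 2(P - 10)
= 2P - 7
New equilibrium quantity:
Q_new = 32
Tax revenue = tax * Q_new = 10 * 32 = 320

320


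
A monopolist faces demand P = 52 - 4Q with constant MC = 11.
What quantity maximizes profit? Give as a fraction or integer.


TR = P*Q = (52 - 4Q)Q = 52Q - 4Q^2
MR = dTR/dQ = 52 - 8Q
Set MR = MC:
52 - 8Q = 11
41 = 8Q
Q* = 41/8 = 41/8

41/8


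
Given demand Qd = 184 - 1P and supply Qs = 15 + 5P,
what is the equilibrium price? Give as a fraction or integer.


At equilibrium, Qd = Qs.
184 - 1P = 15 + 5P
184 - 15 = 1P + 5P
169 = 6P
P* = 169/6 = 169/6

169/6


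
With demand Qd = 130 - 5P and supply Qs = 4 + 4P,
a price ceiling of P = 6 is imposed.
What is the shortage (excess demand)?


At P = 6:
Qd = 130 - 5*6 = 100
Qs = 4 + 4*6 = 28
Shortage = Qd - Qs = 100 - 28 = 72

72


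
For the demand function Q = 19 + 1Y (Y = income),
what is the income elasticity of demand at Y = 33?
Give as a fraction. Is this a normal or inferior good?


dQ/dY = 1
At Y = 33: Q = 19 + 1*33 = 52
Ey = (dQ/dY)(Y/Q) = 1 * 33 / 52 = 33/52
Since Ey > 0, this is a normal good.

33/52 (normal good)


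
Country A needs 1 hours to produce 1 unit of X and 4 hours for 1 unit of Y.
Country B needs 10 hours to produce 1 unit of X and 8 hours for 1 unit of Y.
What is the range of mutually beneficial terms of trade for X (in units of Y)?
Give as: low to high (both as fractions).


Opportunity cost of X for Country A = hours_X / hours_Y = 1/4 = 1/4 units of Y
Opportunity cost of X for Country B = hours_X / hours_Y = 10/8 = 5/4 units of Y
Terms of trade must be between the two opportunity costs.
Range: 1/4 to 5/4

1/4 to 5/4


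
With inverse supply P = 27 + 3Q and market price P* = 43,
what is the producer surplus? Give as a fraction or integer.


Minimum supply price (at Q=0): P_min = 27
Quantity supplied at P* = 43:
Q* = (43 - 27)/3 = 16/3
PS = (1/2) * Q* * (P* - P_min)
PS = (1/2) * 16/3 * (43 - 27)
PS = (1/2) * 16/3 * 16 = 128/3

128/3


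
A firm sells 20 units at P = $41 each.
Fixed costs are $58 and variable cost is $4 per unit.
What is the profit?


Total Revenue = P * Q = 41 * 20 = $820
Total Cost = FC + VC*Q = 58 + 4*20 = $138
Profit = TR - TC = 820 - 138 = $682

$682


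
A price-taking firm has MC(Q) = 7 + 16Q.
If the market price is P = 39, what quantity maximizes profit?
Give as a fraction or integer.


In perfect competition, profit is maximized where P = MC.
39 = 7 + 16Q
32 = 16Q
Q* = 32/16 = 2

2


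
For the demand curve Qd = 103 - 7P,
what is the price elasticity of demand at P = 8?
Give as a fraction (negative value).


dQ/dP = -7
At P = 8: Q = 103 - 7*8 = 47
E = (dQ/dP)(P/Q) = (-7)(8/47) = -56/47

-56/47


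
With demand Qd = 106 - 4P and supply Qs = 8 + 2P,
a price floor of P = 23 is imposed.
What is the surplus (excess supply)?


At P = 23:
Qd = 106 - 4*23 = 14
Qs = 8 + 2*23 = 54
Surplus = Qs - Qd = 54 - 14 = 40

40


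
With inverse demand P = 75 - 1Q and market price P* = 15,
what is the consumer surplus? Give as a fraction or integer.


Maximum willingness to pay (at Q=0): P_max = 75
Quantity demanded at P* = 15:
Q* = (75 - 15)/1 = 60
CS = (1/2) * Q* * (P_max - P*)
CS = (1/2) * 60 * (75 - 15)
CS = (1/2) * 60 * 60 = 1800

1800


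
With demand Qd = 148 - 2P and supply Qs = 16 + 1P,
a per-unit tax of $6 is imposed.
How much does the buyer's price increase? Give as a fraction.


With a per-unit tax, the buyer's price increase depends on relative slopes.
Supply slope: d = 1, Demand slope: b = 2
Buyer's price increase = d * tax / (b + d)
= 1 * 6 / (2 + 1)
= 6 / 3 = 2

2


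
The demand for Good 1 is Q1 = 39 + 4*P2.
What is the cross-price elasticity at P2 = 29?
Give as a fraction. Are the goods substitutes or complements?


dQ1/dP2 = 4
At P2 = 29: Q1 = 39 + 4*29 = 155
Exy = (dQ1/dP2)(P2/Q1) = 4 * 29 / 155 = 116/155
Since Exy > 0, the goods are substitutes.

116/155 (substitutes)


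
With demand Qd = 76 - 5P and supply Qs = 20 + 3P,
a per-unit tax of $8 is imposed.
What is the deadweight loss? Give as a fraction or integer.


Pre-tax equilibrium quantity: Q* = 41
Post-tax equilibrium quantity: Q_tax = 26
Reduction in quantity: Q* - Q_tax = 15
DWL = (1/2) * tax * (Q* - Q_tax)
DWL = (1/2) * 8 * 15 = 60

60


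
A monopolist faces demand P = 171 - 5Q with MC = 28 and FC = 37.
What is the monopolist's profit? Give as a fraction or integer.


MR = MC: 171 - 10Q = 28
Q* = 143/10
P* = 171 - 5*143/10 = 199/2
Profit = (P* - MC)*Q* - FC
= (199/2 - 28)*143/10 - 37
= 143/2*143/10 - 37
= 20449/20 - 37 = 19709/20

19709/20


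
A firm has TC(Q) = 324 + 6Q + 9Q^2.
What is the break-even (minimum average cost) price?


AC(Q) = 324/Q + 6 + 9Q
To minimize: dAC/dQ = -324/Q^2 + 9 = 0
Q^2 = 324/9 = 36
Q* = 6
Min AC = 324/6 + 6 + 9*6
Min AC = 54 + 6 + 54 = 114

114


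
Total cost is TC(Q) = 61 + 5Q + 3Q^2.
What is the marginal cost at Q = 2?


MC = dTC/dQ = 5 + 2*3*Q
At Q = 2:
MC = 5 + 6*2
MC = 5 + 12 = 17

17


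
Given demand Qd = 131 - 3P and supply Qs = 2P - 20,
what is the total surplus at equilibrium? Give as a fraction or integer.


Find equilibrium: 131 - 3P = 2P - 20
131 + 20 = 5P
P* = 151/5 = 151/5
Q* = 2*151/5 - 20 = 202/5
Inverse demand: P = 131/3 - Q/3, so P_max = 131/3
Inverse supply: P = 10 + Q/2, so P_min = 10
CS = (1/2) * 202/5 * (131/3 - 151/5) = 20402/75
PS = (1/2) * 202/5 * (151/5 - 10) = 10201/25
TS = CS + PS = 20402/75 + 10201/25 = 10201/15

10201/15


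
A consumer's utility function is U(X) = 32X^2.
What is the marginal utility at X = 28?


MU = dU/dX = 32*2*X^(2-1)
MU = 64*X^1
At X = 28:
MU = 64 * 28^1
MU = 64 * 28 = 1792

1792


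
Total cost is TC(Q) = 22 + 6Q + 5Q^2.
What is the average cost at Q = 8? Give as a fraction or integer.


TC(8) = 22 + 6*8 + 5*8^2
TC(8) = 22 + 48 + 320 = 390
AC = TC/Q = 390/8 = 195/4

195/4


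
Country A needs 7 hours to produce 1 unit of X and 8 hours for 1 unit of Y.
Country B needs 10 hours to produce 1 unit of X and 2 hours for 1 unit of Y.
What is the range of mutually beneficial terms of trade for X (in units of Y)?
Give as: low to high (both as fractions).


Opportunity cost of X for Country A = hours_X / hours_Y = 7/8 = 7/8 units of Y
Opportunity cost of X for Country B = hours_X / hours_Y = 10/2 = 5 units of Y
Terms of trade must be between the two opportunity costs.
Range: 7/8 to 5

7/8 to 5


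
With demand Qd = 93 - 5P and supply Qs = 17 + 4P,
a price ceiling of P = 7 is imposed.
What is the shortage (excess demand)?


At P = 7:
Qd = 93 - 5*7 = 58
Qs = 17 + 4*7 = 45
Shortage = Qd - Qs = 58 - 45 = 13

13


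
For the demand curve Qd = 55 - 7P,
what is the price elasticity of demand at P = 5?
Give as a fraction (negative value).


dQ/dP = -7
At P = 5: Q = 55 - 7*5 = 20
E = (dQ/dP)(P/Q) = (-7)(5/20) = -7/4

-7/4


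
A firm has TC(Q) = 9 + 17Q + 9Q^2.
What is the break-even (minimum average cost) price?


AC(Q) = 9/Q + 17 + 9Q
To minimize: dAC/dQ = -9/Q^2 + 9 = 0
Q^2 = 9/9 = 1
Q* = 1
Min AC = 9/1 + 17 + 9*1
Min AC = 9 + 17 + 9 = 35

35


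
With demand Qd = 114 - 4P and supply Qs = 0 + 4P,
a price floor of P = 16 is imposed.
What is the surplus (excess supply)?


At P = 16:
Qd = 114 - 4*16 = 50
Qs = 0 + 4*16 = 64
Surplus = Qs - Qd = 64 - 50 = 14

14


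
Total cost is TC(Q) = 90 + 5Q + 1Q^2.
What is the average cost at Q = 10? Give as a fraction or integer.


TC(10) = 90 + 5*10 + 1*10^2
TC(10) = 90 + 50 + 100 = 240
AC = TC/Q = 240/10 = 24

24


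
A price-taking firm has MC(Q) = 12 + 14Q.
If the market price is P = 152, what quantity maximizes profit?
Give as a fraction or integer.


In perfect competition, profit is maximized where P = MC.
152 = 12 + 14Q
140 = 14Q
Q* = 140/14 = 10

10


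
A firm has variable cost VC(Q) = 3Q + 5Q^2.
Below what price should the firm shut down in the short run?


AVC(Q) = VC(Q)/Q = 3 + 5Q
AVC is increasing in Q, so minimum AVC is at Q -> 0+.
Min AVC = 3
The firm should shut down if P < 3.

3


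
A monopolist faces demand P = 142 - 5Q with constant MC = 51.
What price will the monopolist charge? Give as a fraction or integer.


MR = 142 - 10Q
Set MR = MC: 142 - 10Q = 51
Q* = 91/10
Substitute into demand:
P* = 142 - 5*91/10 = 193/2

193/2


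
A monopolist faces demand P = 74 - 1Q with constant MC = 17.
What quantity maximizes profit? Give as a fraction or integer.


TR = P*Q = (74 - 1Q)Q = 74Q - 1Q^2
MR = dTR/dQ = 74 - 2Q
Set MR = MC:
74 - 2Q = 17
57 = 2Q
Q* = 57/2 = 57/2

57/2


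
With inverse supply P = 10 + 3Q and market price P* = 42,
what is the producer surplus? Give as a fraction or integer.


Minimum supply price (at Q=0): P_min = 10
Quantity supplied at P* = 42:
Q* = (42 - 10)/3 = 32/3
PS = (1/2) * Q* * (P* - P_min)
PS = (1/2) * 32/3 * (42 - 10)
PS = (1/2) * 32/3 * 32 = 512/3

512/3


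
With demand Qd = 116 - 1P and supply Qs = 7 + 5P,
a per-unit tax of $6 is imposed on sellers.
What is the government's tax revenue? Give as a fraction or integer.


With tax on sellers, new supply: Qs' = 7 + 5(P - 6)
= 5P - 23
New equilibrium quantity:
Q_new = 557/6
Tax revenue = tax * Q_new = 6 * 557/6 = 557

557


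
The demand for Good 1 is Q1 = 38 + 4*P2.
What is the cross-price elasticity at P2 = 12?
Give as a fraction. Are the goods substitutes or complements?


dQ1/dP2 = 4
At P2 = 12: Q1 = 38 + 4*12 = 86
Exy = (dQ1/dP2)(P2/Q1) = 4 * 12 / 86 = 24/43
Since Exy > 0, the goods are substitutes.

24/43 (substitutes)


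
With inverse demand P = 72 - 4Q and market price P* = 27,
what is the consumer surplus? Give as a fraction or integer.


Maximum willingness to pay (at Q=0): P_max = 72
Quantity demanded at P* = 27:
Q* = (72 - 27)/4 = 45/4
CS = (1/2) * Q* * (P_max - P*)
CS = (1/2) * 45/4 * (72 - 27)
CS = (1/2) * 45/4 * 45 = 2025/8

2025/8


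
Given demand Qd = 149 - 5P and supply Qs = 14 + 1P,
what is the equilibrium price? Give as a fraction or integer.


At equilibrium, Qd = Qs.
149 - 5P = 14 + 1P
149 - 14 = 5P + 1P
135 = 6P
P* = 135/6 = 45/2

45/2


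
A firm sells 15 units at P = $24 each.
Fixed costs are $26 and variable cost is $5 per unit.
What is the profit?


Total Revenue = P * Q = 24 * 15 = $360
Total Cost = FC + VC*Q = 26 + 5*15 = $101
Profit = TR - TC = 360 - 101 = $259

$259


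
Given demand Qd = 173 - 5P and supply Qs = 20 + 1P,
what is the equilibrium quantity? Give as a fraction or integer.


First find equilibrium price:
173 - 5P = 20 + 1P
P* = 153/6 = 51/2
Then substitute into demand:
Q* = 173 - 5 * 51/2 = 91/2

91/2


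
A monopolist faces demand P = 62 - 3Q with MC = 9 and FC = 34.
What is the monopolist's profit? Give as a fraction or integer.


MR = MC: 62 - 6Q = 9
Q* = 53/6
P* = 62 - 3*53/6 = 71/2
Profit = (P* - MC)*Q* - FC
= (71/2 - 9)*53/6 - 34
= 53/2*53/6 - 34
= 2809/12 - 34 = 2401/12

2401/12


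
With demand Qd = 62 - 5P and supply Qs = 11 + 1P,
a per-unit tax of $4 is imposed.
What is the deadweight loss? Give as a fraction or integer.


Pre-tax equilibrium quantity: Q* = 39/2
Post-tax equilibrium quantity: Q_tax = 97/6
Reduction in quantity: Q* - Q_tax = 10/3
DWL = (1/2) * tax * (Q* - Q_tax)
DWL = (1/2) * 4 * 10/3 = 20/3

20/3


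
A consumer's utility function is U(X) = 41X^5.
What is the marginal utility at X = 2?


MU = dU/dX = 41*5*X^(5-1)
MU = 205*X^4
At X = 2:
MU = 205 * 2^4
MU = 205 * 16 = 3280

3280


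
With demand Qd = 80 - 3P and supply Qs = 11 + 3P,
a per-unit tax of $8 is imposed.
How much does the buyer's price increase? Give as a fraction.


With a per-unit tax, the buyer's price increase depends on relative slopes.
Supply slope: d = 3, Demand slope: b = 3
Buyer's price increase = d * tax / (b + d)
= 3 * 8 / (3 + 3)
= 24 / 6 = 4

4


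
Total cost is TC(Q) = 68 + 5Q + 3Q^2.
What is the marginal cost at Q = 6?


MC = dTC/dQ = 5 + 2*3*Q
At Q = 6:
MC = 5 + 6*6
MC = 5 + 36 = 41

41


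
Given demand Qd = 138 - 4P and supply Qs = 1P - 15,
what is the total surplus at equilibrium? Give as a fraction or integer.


Find equilibrium: 138 - 4P = 1P - 15
138 + 15 = 5P
P* = 153/5 = 153/5
Q* = 1*153/5 - 15 = 78/5
Inverse demand: P = 69/2 - Q/4, so P_max = 69/2
Inverse supply: P = 15 + Q/1, so P_min = 15
CS = (1/2) * 78/5 * (69/2 - 153/5) = 1521/50
PS = (1/2) * 78/5 * (153/5 - 15) = 3042/25
TS = CS + PS = 1521/50 + 3042/25 = 1521/10

1521/10


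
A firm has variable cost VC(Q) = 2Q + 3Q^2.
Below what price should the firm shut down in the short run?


AVC(Q) = VC(Q)/Q = 2 + 3Q
AVC is increasing in Q, so minimum AVC is at Q -> 0+.
Min AVC = 2
The firm should shut down if P < 2.

2


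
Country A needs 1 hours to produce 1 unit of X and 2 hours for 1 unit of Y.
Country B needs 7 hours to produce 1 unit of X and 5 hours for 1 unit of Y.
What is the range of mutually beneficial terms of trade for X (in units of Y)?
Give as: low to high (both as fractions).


Opportunity cost of X for Country A = hours_X / hours_Y = 1/2 = 1/2 units of Y
Opportunity cost of X for Country B = hours_X / hours_Y = 7/5 = 7/5 units of Y
Terms of trade must be between the two opportunity costs.
Range: 1/2 to 7/5

1/2 to 7/5


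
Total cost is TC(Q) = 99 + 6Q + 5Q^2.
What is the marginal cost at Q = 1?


MC = dTC/dQ = 6 + 2*5*Q
At Q = 1:
MC = 6 + 10*1
MC = 6 + 10 = 16

16


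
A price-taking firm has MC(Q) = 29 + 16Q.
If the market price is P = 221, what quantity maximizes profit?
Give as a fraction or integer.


In perfect competition, profit is maximized where P = MC.
221 = 29 + 16Q
192 = 16Q
Q* = 192/16 = 12

12


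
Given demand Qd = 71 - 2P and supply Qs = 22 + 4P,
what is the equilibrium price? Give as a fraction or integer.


At equilibrium, Qd = Qs.
71 - 2P = 22 + 4P
71 - 22 = 2P + 4P
49 = 6P
P* = 49/6 = 49/6

49/6


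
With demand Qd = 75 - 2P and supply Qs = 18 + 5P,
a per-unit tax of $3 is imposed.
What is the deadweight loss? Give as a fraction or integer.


Pre-tax equilibrium quantity: Q* = 411/7
Post-tax equilibrium quantity: Q_tax = 381/7
Reduction in quantity: Q* - Q_tax = 30/7
DWL = (1/2) * tax * (Q* - Q_tax)
DWL = (1/2) * 3 * 30/7 = 45/7

45/7


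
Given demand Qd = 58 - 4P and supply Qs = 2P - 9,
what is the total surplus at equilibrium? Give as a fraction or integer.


Find equilibrium: 58 - 4P = 2P - 9
58 + 9 = 6P
P* = 67/6 = 67/6
Q* = 2*67/6 - 9 = 40/3
Inverse demand: P = 29/2 - Q/4, so P_max = 29/2
Inverse supply: P = 9/2 + Q/2, so P_min = 9/2
CS = (1/2) * 40/3 * (29/2 - 67/6) = 200/9
PS = (1/2) * 40/3 * (67/6 - 9/2) = 400/9
TS = CS + PS = 200/9 + 400/9 = 200/3

200/3


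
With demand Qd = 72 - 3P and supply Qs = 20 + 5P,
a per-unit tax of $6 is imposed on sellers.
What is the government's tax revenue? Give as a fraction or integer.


With tax on sellers, new supply: Qs' = 20 + 5(P - 6)
= 5P - 10
New equilibrium quantity:
Q_new = 165/4
Tax revenue = tax * Q_new = 6 * 165/4 = 495/2

495/2


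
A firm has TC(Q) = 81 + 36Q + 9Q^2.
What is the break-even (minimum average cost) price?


AC(Q) = 81/Q + 36 + 9Q
To minimize: dAC/dQ = -81/Q^2 + 9 = 0
Q^2 = 81/9 = 9
Q* = 3
Min AC = 81/3 + 36 + 9*3
Min AC = 27 + 36 + 27 = 90

90


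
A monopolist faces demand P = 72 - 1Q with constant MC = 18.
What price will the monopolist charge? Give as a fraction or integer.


MR = 72 - 2Q
Set MR = MC: 72 - 2Q = 18
Q* = 27
Substitute into demand:
P* = 72 - 1*27 = 45

45


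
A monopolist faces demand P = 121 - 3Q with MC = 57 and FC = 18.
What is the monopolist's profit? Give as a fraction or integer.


MR = MC: 121 - 6Q = 57
Q* = 32/3
P* = 121 - 3*32/3 = 89
Profit = (P* - MC)*Q* - FC
= (89 - 57)*32/3 - 18
= 32*32/3 - 18
= 1024/3 - 18 = 970/3

970/3


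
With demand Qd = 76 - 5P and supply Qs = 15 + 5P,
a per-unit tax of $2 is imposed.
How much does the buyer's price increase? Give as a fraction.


With a per-unit tax, the buyer's price increase depends on relative slopes.
Supply slope: d = 5, Demand slope: b = 5
Buyer's price increase = d * tax / (b + d)
= 5 * 2 / (5 + 5)
= 10 / 10 = 1

1


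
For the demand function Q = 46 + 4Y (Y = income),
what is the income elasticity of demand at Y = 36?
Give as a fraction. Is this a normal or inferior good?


dQ/dY = 4
At Y = 36: Q = 46 + 4*36 = 190
Ey = (dQ/dY)(Y/Q) = 4 * 36 / 190 = 72/95
Since Ey > 0, this is a normal good.

72/95 (normal good)


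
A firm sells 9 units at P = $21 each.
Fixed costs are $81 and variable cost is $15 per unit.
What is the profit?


Total Revenue = P * Q = 21 * 9 = $189
Total Cost = FC + VC*Q = 81 + 15*9 = $216
Profit = TR - TC = 189 - 216 = $-27

$-27


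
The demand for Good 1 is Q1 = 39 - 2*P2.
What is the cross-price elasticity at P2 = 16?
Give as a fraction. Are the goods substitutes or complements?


dQ1/dP2 = -2
At P2 = 16: Q1 = 39 - 2*16 = 7
Exy = (dQ1/dP2)(P2/Q1) = -2 * 16 / 7 = -32/7
Since Exy < 0, the goods are complements.

-32/7 (complements)


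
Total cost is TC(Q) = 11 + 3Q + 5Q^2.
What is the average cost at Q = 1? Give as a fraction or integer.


TC(1) = 11 + 3*1 + 5*1^2
TC(1) = 11 + 3 + 5 = 19
AC = TC/Q = 19/1 = 19

19


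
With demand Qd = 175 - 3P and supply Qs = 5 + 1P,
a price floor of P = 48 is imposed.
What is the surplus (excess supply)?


At P = 48:
Qd = 175 - 3*48 = 31
Qs = 5 + 1*48 = 53
Surplus = Qs - Qd = 53 - 31 = 22

22


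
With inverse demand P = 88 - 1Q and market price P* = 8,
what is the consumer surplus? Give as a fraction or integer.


Maximum willingness to pay (at Q=0): P_max = 88
Quantity demanded at P* = 8:
Q* = (88 - 8)/1 = 80
CS = (1/2) * Q* * (P_max - P*)
CS = (1/2) * 80 * (88 - 8)
CS = (1/2) * 80 * 80 = 3200

3200


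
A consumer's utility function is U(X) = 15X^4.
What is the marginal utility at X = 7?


MU = dU/dX = 15*4*X^(4-1)
MU = 60*X^3
At X = 7:
MU = 60 * 7^3
MU = 60 * 343 = 20580

20580


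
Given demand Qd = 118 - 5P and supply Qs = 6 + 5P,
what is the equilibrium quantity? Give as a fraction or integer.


First find equilibrium price:
118 - 5P = 6 + 5P
P* = 112/10 = 56/5
Then substitute into demand:
Q* = 118 - 5 * 56/5 = 62

62


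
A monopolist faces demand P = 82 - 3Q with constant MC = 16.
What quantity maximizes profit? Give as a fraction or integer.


TR = P*Q = (82 - 3Q)Q = 82Q - 3Q^2
MR = dTR/dQ = 82 - 6Q
Set MR = MC:
82 - 6Q = 16
66 = 6Q
Q* = 66/6 = 11

11


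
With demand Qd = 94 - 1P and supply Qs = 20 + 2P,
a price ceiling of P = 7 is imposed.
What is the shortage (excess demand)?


At P = 7:
Qd = 94 - 1*7 = 87
Qs = 20 + 2*7 = 34
Shortage = Qd - Qs = 87 - 34 = 53

53


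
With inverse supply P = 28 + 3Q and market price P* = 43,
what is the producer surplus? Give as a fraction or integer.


Minimum supply price (at Q=0): P_min = 28
Quantity supplied at P* = 43:
Q* = (43 - 28)/3 = 5
PS = (1/2) * Q* * (P* - P_min)
PS = (1/2) * 5 * (43 - 28)
PS = (1/2) * 5 * 15 = 75/2

75/2


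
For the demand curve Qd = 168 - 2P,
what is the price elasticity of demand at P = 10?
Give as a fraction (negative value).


dQ/dP = -2
At P = 10: Q = 168 - 2*10 = 148
E = (dQ/dP)(P/Q) = (-2)(10/148) = -5/37

-5/37


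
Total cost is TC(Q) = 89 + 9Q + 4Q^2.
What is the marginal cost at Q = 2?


MC = dTC/dQ = 9 + 2*4*Q
At Q = 2:
MC = 9 + 8*2
MC = 9 + 16 = 25

25


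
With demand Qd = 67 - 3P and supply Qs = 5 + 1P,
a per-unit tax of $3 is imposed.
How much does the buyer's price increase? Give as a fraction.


With a per-unit tax, the buyer's price increase depends on relative slopes.
Supply slope: d = 1, Demand slope: b = 3
Buyer's price increase = d * tax / (b + d)
= 1 * 3 / (3 + 1)
= 3 / 4 = 3/4

3/4


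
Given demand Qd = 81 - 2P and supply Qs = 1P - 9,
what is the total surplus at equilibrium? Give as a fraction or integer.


Find equilibrium: 81 - 2P = 1P - 9
81 + 9 = 3P
P* = 90/3 = 30
Q* = 1*30 - 9 = 21
Inverse demand: P = 81/2 - Q/2, so P_max = 81/2
Inverse supply: P = 9 + Q/1, so P_min = 9
CS = (1/2) * 21 * (81/2 - 30) = 441/4
PS = (1/2) * 21 * (30 - 9) = 441/2
TS = CS + PS = 441/4 + 441/2 = 1323/4

1323/4


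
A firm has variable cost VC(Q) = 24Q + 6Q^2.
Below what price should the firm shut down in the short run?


AVC(Q) = VC(Q)/Q = 24 + 6Q
AVC is increasing in Q, so minimum AVC is at Q -> 0+.
Min AVC = 24
The firm should shut down if P < 24.

24


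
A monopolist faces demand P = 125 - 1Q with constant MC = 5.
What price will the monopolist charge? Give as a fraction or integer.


MR = 125 - 2Q
Set MR = MC: 125 - 2Q = 5
Q* = 60
Substitute into demand:
P* = 125 - 1*60 = 65

65


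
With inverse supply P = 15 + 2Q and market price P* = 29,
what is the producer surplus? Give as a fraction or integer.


Minimum supply price (at Q=0): P_min = 15
Quantity supplied at P* = 29:
Q* = (29 - 15)/2 = 7
PS = (1/2) * Q* * (P* - P_min)
PS = (1/2) * 7 * (29 - 15)
PS = (1/2) * 7 * 14 = 49

49


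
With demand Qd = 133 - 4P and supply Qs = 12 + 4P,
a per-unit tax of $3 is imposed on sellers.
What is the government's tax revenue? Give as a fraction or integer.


With tax on sellers, new supply: Qs' = 12 + 4(P - 3)
= 0 + 4P
New equilibrium quantity:
Q_new = 133/2
Tax revenue = tax * Q_new = 3 * 133/2 = 399/2

399/2


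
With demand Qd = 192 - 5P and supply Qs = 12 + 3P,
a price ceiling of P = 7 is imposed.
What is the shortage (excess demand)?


At P = 7:
Qd = 192 - 5*7 = 157
Qs = 12 + 3*7 = 33
Shortage = Qd - Qs = 157 - 33 = 124

124


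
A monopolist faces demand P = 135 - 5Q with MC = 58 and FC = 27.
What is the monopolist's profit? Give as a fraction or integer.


MR = MC: 135 - 10Q = 58
Q* = 77/10
P* = 135 - 5*77/10 = 193/2
Profit = (P* - MC)*Q* - FC
= (193/2 - 58)*77/10 - 27
= 77/2*77/10 - 27
= 5929/20 - 27 = 5389/20

5389/20


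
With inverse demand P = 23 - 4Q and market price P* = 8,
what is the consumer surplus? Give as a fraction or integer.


Maximum willingness to pay (at Q=0): P_max = 23
Quantity demanded at P* = 8:
Q* = (23 - 8)/4 = 15/4
CS = (1/2) * Q* * (P_max - P*)
CS = (1/2) * 15/4 * (23 - 8)
CS = (1/2) * 15/4 * 15 = 225/8

225/8


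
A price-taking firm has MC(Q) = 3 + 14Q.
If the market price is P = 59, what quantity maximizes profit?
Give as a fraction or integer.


In perfect competition, profit is maximized where P = MC.
59 = 3 + 14Q
56 = 14Q
Q* = 56/14 = 4

4


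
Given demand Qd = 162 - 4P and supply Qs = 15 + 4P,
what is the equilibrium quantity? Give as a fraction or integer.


First find equilibrium price:
162 - 4P = 15 + 4P
P* = 147/8 = 147/8
Then substitute into demand:
Q* = 162 - 4 * 147/8 = 177/2

177/2


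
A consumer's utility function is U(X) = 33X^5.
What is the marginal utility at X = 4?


MU = dU/dX = 33*5*X^(5-1)
MU = 165*X^4
At X = 4:
MU = 165 * 4^4
MU = 165 * 256 = 42240

42240


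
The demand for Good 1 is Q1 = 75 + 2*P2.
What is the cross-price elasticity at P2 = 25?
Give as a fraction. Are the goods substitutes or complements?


dQ1/dP2 = 2
At P2 = 25: Q1 = 75 + 2*25 = 125
Exy = (dQ1/dP2)(P2/Q1) = 2 * 25 / 125 = 2/5
Since Exy > 0, the goods are substitutes.

2/5 (substitutes)


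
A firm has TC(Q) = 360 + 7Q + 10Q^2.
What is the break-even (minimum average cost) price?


AC(Q) = 360/Q + 7 + 10Q
To minimize: dAC/dQ = -360/Q^2 + 10 = 0
Q^2 = 360/10 = 36
Q* = 6
Min AC = 360/6 + 7 + 10*6
Min AC = 60 + 7 + 60 = 127

127


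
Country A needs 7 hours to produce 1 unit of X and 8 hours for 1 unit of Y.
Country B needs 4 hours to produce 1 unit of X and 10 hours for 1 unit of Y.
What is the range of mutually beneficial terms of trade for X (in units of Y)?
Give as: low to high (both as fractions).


Opportunity cost of X for Country A = hours_X / hours_Y = 7/8 = 7/8 units of Y
Opportunity cost of X for Country B = hours_X / hours_Y = 4/10 = 2/5 units of Y
Terms of trade must be between the two opportunity costs.
Range: 2/5 to 7/8

2/5 to 7/8


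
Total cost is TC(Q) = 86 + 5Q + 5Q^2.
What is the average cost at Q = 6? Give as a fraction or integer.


TC(6) = 86 + 5*6 + 5*6^2
TC(6) = 86 + 30 + 180 = 296
AC = TC/Q = 296/6 = 148/3

148/3


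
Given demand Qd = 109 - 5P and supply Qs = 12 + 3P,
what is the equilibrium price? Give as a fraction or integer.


At equilibrium, Qd = Qs.
109 - 5P = 12 + 3P
109 - 12 = 5P + 3P
97 = 8P
P* = 97/8 = 97/8

97/8


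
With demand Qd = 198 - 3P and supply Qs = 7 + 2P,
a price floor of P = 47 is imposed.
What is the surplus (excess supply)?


At P = 47:
Qd = 198 - 3*47 = 57
Qs = 7 + 2*47 = 101
Surplus = Qs - Qd = 101 - 57 = 44

44


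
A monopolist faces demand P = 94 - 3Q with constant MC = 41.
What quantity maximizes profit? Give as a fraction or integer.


TR = P*Q = (94 - 3Q)Q = 94Q - 3Q^2
MR = dTR/dQ = 94 - 6Q
Set MR = MC:
94 - 6Q = 41
53 = 6Q
Q* = 53/6 = 53/6

53/6


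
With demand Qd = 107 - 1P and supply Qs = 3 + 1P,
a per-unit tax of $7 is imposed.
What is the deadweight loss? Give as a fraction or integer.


Pre-tax equilibrium quantity: Q* = 55
Post-tax equilibrium quantity: Q_tax = 103/2
Reduction in quantity: Q* - Q_tax = 7/2
DWL = (1/2) * tax * (Q* - Q_tax)
DWL = (1/2) * 7 * 7/2 = 49/4

49/4


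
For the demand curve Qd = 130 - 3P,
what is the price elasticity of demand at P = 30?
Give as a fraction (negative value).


dQ/dP = -3
At P = 30: Q = 130 - 3*30 = 40
E = (dQ/dP)(P/Q) = (-3)(30/40) = -9/4

-9/4


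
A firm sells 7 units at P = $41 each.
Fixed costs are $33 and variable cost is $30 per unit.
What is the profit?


Total Revenue = P * Q = 41 * 7 = $287
Total Cost = FC + VC*Q = 33 + 30*7 = $243
Profit = TR - TC = 287 - 243 = $44

$44


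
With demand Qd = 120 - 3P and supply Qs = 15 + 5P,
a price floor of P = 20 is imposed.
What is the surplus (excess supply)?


At P = 20:
Qd = 120 - 3*20 = 60
Qs = 15 + 5*20 = 115
Surplus = Qs - Qd = 115 - 60 = 55

55


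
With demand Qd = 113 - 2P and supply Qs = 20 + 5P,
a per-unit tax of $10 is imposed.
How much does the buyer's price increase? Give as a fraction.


With a per-unit tax, the buyer's price increase depends on relative slopes.
Supply slope: d = 5, Demand slope: b = 2
Buyer's price increase = d * tax / (b + d)
= 5 * 10 / (2 + 5)
= 50 / 7 = 50/7

50/7


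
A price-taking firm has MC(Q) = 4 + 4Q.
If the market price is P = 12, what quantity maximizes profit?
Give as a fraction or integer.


In perfect competition, profit is maximized where P = MC.
12 = 4 + 4Q
8 = 4Q
Q* = 8/4 = 2

2


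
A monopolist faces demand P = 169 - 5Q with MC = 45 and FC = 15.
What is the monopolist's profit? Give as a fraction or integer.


MR = MC: 169 - 10Q = 45
Q* = 62/5
P* = 169 - 5*62/5 = 107
Profit = (P* - MC)*Q* - FC
= (107 - 45)*62/5 - 15
= 62*62/5 - 15
= 3844/5 - 15 = 3769/5

3769/5


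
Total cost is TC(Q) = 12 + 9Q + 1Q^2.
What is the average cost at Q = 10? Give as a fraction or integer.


TC(10) = 12 + 9*10 + 1*10^2
TC(10) = 12 + 90 + 100 = 202
AC = TC/Q = 202/10 = 101/5

101/5


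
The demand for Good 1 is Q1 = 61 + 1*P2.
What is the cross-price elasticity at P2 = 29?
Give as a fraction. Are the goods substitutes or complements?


dQ1/dP2 = 1
At P2 = 29: Q1 = 61 + 1*29 = 90
Exy = (dQ1/dP2)(P2/Q1) = 1 * 29 / 90 = 29/90
Since Exy > 0, the goods are substitutes.

29/90 (substitutes)


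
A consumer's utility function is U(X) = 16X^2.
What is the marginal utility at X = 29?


MU = dU/dX = 16*2*X^(2-1)
MU = 32*X^1
At X = 29:
MU = 32 * 29^1
MU = 32 * 29 = 928

928


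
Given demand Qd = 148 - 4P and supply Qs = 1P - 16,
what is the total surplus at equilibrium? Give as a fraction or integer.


Find equilibrium: 148 - 4P = 1P - 16
148 + 16 = 5P
P* = 164/5 = 164/5
Q* = 1*164/5 - 16 = 84/5
Inverse demand: P = 37 - Q/4, so P_max = 37
Inverse supply: P = 16 + Q/1, so P_min = 16
CS = (1/2) * 84/5 * (37 - 164/5) = 882/25
PS = (1/2) * 84/5 * (164/5 - 16) = 3528/25
TS = CS + PS = 882/25 + 3528/25 = 882/5

882/5


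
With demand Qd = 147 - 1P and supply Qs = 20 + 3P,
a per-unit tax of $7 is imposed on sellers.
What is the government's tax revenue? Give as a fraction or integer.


With tax on sellers, new supply: Qs' = 20 + 3(P - 7)
= 3P - 1
New equilibrium quantity:
Q_new = 110
Tax revenue = tax * Q_new = 7 * 110 = 770

770


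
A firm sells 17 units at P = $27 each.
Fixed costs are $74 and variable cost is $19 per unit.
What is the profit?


Total Revenue = P * Q = 27 * 17 = $459
Total Cost = FC + VC*Q = 74 + 19*17 = $397
Profit = TR - TC = 459 - 397 = $62

$62


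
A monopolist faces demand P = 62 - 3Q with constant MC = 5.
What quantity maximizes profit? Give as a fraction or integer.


TR = P*Q = (62 - 3Q)Q = 62Q - 3Q^2
MR = dTR/dQ = 62 - 6Q
Set MR = MC:
62 - 6Q = 5
57 = 6Q
Q* = 57/6 = 19/2

19/2


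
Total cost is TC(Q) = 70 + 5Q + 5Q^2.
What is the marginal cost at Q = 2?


MC = dTC/dQ = 5 + 2*5*Q
At Q = 2:
MC = 5 + 10*2
MC = 5 + 20 = 25

25


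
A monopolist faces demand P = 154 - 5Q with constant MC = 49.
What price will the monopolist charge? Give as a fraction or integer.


MR = 154 - 10Q
Set MR = MC: 154 - 10Q = 49
Q* = 21/2
Substitute into demand:
P* = 154 - 5*21/2 = 203/2

203/2


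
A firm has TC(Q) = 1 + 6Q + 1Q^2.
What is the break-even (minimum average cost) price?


AC(Q) = 1/Q + 6 + 1Q
To minimize: dAC/dQ = -1/Q^2 + 1 = 0
Q^2 = 1/1 = 1
Q* = 1
Min AC = 1/1 + 6 + 1*1
Min AC = 1 + 6 + 1 = 8

8


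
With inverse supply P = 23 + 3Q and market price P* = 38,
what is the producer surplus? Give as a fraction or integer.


Minimum supply price (at Q=0): P_min = 23
Quantity supplied at P* = 38:
Q* = (38 - 23)/3 = 5
PS = (1/2) * Q* * (P* - P_min)
PS = (1/2) * 5 * (38 - 23)
PS = (1/2) * 5 * 15 = 75/2

75/2


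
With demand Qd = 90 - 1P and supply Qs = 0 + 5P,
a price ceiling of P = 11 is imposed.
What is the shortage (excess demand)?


At P = 11:
Qd = 90 - 1*11 = 79
Qs = 0 + 5*11 = 55
Shortage = Qd - Qs = 79 - 55 = 24

24


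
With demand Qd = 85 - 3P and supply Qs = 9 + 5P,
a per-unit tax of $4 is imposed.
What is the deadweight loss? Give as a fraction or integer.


Pre-tax equilibrium quantity: Q* = 113/2
Post-tax equilibrium quantity: Q_tax = 49
Reduction in quantity: Q* - Q_tax = 15/2
DWL = (1/2) * tax * (Q* - Q_tax)
DWL = (1/2) * 4 * 15/2 = 15

15


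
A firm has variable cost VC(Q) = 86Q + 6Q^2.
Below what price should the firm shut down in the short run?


AVC(Q) = VC(Q)/Q = 86 + 6Q
AVC is increasing in Q, so minimum AVC is at Q -> 0+.
Min AVC = 86
The firm should shut down if P < 86.

86


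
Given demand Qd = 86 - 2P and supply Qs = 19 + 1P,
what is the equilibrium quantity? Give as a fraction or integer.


First find equilibrium price:
86 - 2P = 19 + 1P
P* = 67/3 = 67/3
Then substitute into demand:
Q* = 86 - 2 * 67/3 = 124/3

124/3


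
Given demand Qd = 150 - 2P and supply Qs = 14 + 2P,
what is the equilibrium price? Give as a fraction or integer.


At equilibrium, Qd = Qs.
150 - 2P = 14 + 2P
150 - 14 = 2P + 2P
136 = 4P
P* = 136/4 = 34

34


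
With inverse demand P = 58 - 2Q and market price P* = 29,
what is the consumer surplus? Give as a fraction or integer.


Maximum willingness to pay (at Q=0): P_max = 58
Quantity demanded at P* = 29:
Q* = (58 - 29)/2 = 29/2
CS = (1/2) * Q* * (P_max - P*)
CS = (1/2) * 29/2 * (58 - 29)
CS = (1/2) * 29/2 * 29 = 841/4

841/4


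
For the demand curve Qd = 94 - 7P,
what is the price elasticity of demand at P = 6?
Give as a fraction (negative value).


dQ/dP = -7
At P = 6: Q = 94 - 7*6 = 52
E = (dQ/dP)(P/Q) = (-7)(6/52) = -21/26

-21/26


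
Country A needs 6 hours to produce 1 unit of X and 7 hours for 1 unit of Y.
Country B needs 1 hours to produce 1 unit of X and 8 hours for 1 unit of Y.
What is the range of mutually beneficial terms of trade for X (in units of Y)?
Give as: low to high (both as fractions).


Opportunity cost of X for Country A = hours_X / hours_Y = 6/7 = 6/7 units of Y
Opportunity cost of X for Country B = hours_X / hours_Y = 1/8 = 1/8 units of Y
Terms of trade must be between the two opportunity costs.
Range: 1/8 to 6/7

1/8 to 6/7


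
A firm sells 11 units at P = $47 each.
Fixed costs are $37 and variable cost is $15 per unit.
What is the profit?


Total Revenue = P * Q = 47 * 11 = $517
Total Cost = FC + VC*Q = 37 + 15*11 = $202
Profit = TR - TC = 517 - 202 = $315

$315


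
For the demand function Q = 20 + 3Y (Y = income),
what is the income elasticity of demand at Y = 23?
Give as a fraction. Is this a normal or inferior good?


dQ/dY = 3
At Y = 23: Q = 20 + 3*23 = 89
Ey = (dQ/dY)(Y/Q) = 3 * 23 / 89 = 69/89
Since Ey > 0, this is a normal good.

69/89 (normal good)


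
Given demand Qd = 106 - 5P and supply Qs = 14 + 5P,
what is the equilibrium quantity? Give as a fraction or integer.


First find equilibrium price:
106 - 5P = 14 + 5P
P* = 92/10 = 46/5
Then substitute into demand:
Q* = 106 - 5 * 46/5 = 60

60


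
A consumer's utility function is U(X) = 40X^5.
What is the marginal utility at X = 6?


MU = dU/dX = 40*5*X^(5-1)
MU = 200*X^4
At X = 6:
MU = 200 * 6^4
MU = 200 * 1296 = 259200

259200


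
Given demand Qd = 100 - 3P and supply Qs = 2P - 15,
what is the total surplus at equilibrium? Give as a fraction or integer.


Find equilibrium: 100 - 3P = 2P - 15
100 + 15 = 5P
P* = 115/5 = 23
Q* = 2*23 - 15 = 31
Inverse demand: P = 100/3 - Q/3, so P_max = 100/3
Inverse supply: P = 15/2 + Q/2, so P_min = 15/2
CS = (1/2) * 31 * (100/3 - 23) = 961/6
PS = (1/2) * 31 * (23 - 15/2) = 961/4
TS = CS + PS = 961/6 + 961/4 = 4805/12

4805/12


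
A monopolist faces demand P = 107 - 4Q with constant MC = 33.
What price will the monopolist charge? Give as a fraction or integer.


MR = 107 - 8Q
Set MR = MC: 107 - 8Q = 33
Q* = 37/4
Substitute into demand:
P* = 107 - 4*37/4 = 70

70


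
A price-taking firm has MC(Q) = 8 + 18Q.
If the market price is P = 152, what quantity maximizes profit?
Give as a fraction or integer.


In perfect competition, profit is maximized where P = MC.
152 = 8 + 18Q
144 = 18Q
Q* = 144/18 = 8

8


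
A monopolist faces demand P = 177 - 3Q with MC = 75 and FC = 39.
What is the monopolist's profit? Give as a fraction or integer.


MR = MC: 177 - 6Q = 75
Q* = 17
P* = 177 - 3*17 = 126
Profit = (P* - MC)*Q* - FC
= (126 - 75)*17 - 39
= 51*17 - 39
= 867 - 39 = 828

828


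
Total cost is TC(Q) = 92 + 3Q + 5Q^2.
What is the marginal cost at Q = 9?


MC = dTC/dQ = 3 + 2*5*Q
At Q = 9:
MC = 3 + 10*9
MC = 3 + 90 = 93

93


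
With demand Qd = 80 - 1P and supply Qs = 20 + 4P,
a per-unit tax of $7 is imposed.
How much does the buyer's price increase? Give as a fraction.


With a per-unit tax, the buyer's price increase depends on relative slopes.
Supply slope: d = 4, Demand slope: b = 1
Buyer's price increase = d * tax / (b + d)
= 4 * 7 / (1 + 4)
= 28 / 5 = 28/5

28/5


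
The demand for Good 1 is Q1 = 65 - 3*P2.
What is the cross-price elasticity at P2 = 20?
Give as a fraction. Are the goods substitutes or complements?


dQ1/dP2 = -3
At P2 = 20: Q1 = 65 - 3*20 = 5
Exy = (dQ1/dP2)(P2/Q1) = -3 * 20 / 5 = -12
Since Exy < 0, the goods are complements.

-12 (complements)


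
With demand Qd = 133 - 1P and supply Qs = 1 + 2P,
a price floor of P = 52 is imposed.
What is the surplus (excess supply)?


At P = 52:
Qd = 133 - 1*52 = 81
Qs = 1 + 2*52 = 105
Surplus = Qs - Qd = 105 - 81 = 24

24


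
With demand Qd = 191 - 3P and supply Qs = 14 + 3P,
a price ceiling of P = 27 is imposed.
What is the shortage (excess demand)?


At P = 27:
Qd = 191 - 3*27 = 110
Qs = 14 + 3*27 = 95
Shortage = Qd - Qs = 110 - 95 = 15

15


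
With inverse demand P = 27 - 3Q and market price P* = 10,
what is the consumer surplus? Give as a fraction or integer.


Maximum willingness to pay (at Q=0): P_max = 27
Quantity demanded at P* = 10:
Q* = (27 - 10)/3 = 17/3
CS = (1/2) * Q* * (P_max - P*)
CS = (1/2) * 17/3 * (27 - 10)
CS = (1/2) * 17/3 * 17 = 289/6

289/6


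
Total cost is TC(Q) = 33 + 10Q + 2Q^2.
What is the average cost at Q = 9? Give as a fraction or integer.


TC(9) = 33 + 10*9 + 2*9^2
TC(9) = 33 + 90 + 162 = 285
AC = TC/Q = 285/9 = 95/3

95/3
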